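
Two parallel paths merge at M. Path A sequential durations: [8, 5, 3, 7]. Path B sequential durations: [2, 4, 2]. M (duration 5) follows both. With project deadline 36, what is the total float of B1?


Forward pass: ES(B1) = sum of predecessors on chain B = 0
EF = ES + duration = 0 + 2 = 2
Backward pass: LF(M) = deadline = 36; LS(M) = 36 - 5 = 31
LF(B1) = LS(M) - sum(successors on chain B) = 31 - 6 = 25
LS = LF - duration = 25 - 2 = 23
Total float = LS - ES = 23 - 0 = 23

23


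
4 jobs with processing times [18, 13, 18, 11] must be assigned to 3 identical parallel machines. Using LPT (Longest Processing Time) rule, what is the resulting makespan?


Sort jobs in decreasing order (LPT): [18, 18, 13, 11]
Assign each job to the least loaded machine:
  Machine 1: jobs [18], load = 18
  Machine 2: jobs [18], load = 18
  Machine 3: jobs [13, 11], load = 24
Makespan = max load = 24

24


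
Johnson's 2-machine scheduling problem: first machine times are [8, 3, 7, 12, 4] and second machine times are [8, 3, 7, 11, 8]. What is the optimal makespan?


Apply Johnson's rule:
  Group 1 (a <= b): [(2, 3, 3), (5, 4, 8), (3, 7, 7), (1, 8, 8)]
  Group 2 (a > b): [(4, 12, 11)]
Optimal job order: [2, 5, 3, 1, 4]
Schedule:
  Job 2: M1 done at 3, M2 done at 6
  Job 5: M1 done at 7, M2 done at 15
  Job 3: M1 done at 14, M2 done at 22
  Job 1: M1 done at 22, M2 done at 30
  Job 4: M1 done at 34, M2 done at 45
Makespan = 45

45


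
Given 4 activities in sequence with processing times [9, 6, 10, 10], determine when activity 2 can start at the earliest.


Activity 2 starts after activities 1 through 1 complete.
Predecessor durations: [9]
ES = 9 = 9

9


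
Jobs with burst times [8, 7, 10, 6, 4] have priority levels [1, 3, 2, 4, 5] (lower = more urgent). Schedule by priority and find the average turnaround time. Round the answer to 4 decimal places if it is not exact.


Sort by priority (ascending = highest first):
Order: [(1, 8), (2, 10), (3, 7), (4, 6), (5, 4)]
Completion times:
  Priority 1, burst=8, C=8
  Priority 2, burst=10, C=18
  Priority 3, burst=7, C=25
  Priority 4, burst=6, C=31
  Priority 5, burst=4, C=35
Average turnaround = 117/5 = 23.4

23.4


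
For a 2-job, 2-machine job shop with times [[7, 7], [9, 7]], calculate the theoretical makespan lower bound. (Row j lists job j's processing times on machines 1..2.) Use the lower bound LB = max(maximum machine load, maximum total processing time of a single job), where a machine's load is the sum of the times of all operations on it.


Machine loads:
  Machine 1: 7 + 9 = 16
  Machine 2: 7 + 7 = 14
Max machine load = 16
Job totals:
  Job 1: 14
  Job 2: 16
Max job total = 16
Lower bound = max(16, 16) = 16

16


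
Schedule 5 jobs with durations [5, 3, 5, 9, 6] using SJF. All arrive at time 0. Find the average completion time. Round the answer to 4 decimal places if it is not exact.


SJF order (ascending): [3, 5, 5, 6, 9]
Completion times:
  Job 1: burst=3, C=3
  Job 2: burst=5, C=8
  Job 3: burst=5, C=13
  Job 4: burst=6, C=19
  Job 5: burst=9, C=28
Average completion = 71/5 = 14.2

14.2


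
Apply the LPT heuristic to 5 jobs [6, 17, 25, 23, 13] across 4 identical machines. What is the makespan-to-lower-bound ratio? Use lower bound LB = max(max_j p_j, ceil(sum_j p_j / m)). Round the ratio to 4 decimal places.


LPT order: [25, 23, 17, 13, 6]
Machine loads after assignment: [25, 23, 17, 19]
LPT makespan = 25
Lower bound = max(max_job, ceil(total/4)) = max(25, 21) = 25
Ratio = 25 / 25 = 1.0

1.0


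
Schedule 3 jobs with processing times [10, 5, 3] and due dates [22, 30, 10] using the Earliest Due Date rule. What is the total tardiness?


Sort by due date (EDD order): [(3, 10), (10, 22), (5, 30)]
Compute completion times and tardiness:
  Job 1: p=3, d=10, C=3, tardiness=max(0,3-10)=0
  Job 2: p=10, d=22, C=13, tardiness=max(0,13-22)=0
  Job 3: p=5, d=30, C=18, tardiness=max(0,18-30)=0
Total tardiness = 0

0


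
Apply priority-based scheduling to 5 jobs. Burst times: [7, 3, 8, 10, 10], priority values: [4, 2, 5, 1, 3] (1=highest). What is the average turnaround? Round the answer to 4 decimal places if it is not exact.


Sort by priority (ascending = highest first):
Order: [(1, 10), (2, 3), (3, 10), (4, 7), (5, 8)]
Completion times:
  Priority 1, burst=10, C=10
  Priority 2, burst=3, C=13
  Priority 3, burst=10, C=23
  Priority 4, burst=7, C=30
  Priority 5, burst=8, C=38
Average turnaround = 114/5 = 22.8

22.8


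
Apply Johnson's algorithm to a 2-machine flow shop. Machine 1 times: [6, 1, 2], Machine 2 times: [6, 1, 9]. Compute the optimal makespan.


Apply Johnson's rule:
  Group 1 (a <= b): [(2, 1, 1), (3, 2, 9), (1, 6, 6)]
  Group 2 (a > b): []
Optimal job order: [2, 3, 1]
Schedule:
  Job 2: M1 done at 1, M2 done at 2
  Job 3: M1 done at 3, M2 done at 12
  Job 1: M1 done at 9, M2 done at 18
Makespan = 18

18


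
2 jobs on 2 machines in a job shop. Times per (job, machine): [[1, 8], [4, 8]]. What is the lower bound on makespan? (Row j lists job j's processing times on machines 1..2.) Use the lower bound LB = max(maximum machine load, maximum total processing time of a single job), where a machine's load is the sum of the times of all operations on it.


Machine loads:
  Machine 1: 1 + 4 = 5
  Machine 2: 8 + 8 = 16
Max machine load = 16
Job totals:
  Job 1: 9
  Job 2: 12
Max job total = 12
Lower bound = max(16, 12) = 16

16


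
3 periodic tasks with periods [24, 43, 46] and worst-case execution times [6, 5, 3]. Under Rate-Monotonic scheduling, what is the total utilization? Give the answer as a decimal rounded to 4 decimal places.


Compute individual utilizations (exact fractions):
  Task 1: C/T = 6/24 = 1/4 (approx. 0.25)
  Task 2: C/T = 5/43 (approx. 0.1163)
  Task 3: C/T = 3/46 (approx. 0.0652)
Total utilization U = 1/4 + 5/43 + 3/46 = 1707/3956
Rounded to 4 decimal places: U = 0.4315
RM (Liu & Layland) bound for 3 tasks = 0.779763; compare with U = 1707/3956 (approx. 0.431496)
U <= bound, so schedulable by RM sufficient condition.

0.4315


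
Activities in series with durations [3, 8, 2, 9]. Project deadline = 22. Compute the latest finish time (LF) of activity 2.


LF(activity 2) = deadline - sum of successor durations
Successors: activities 3 through 4 with durations [2, 9]
Sum of successor durations = 11
LF = 22 - 11 = 11

11


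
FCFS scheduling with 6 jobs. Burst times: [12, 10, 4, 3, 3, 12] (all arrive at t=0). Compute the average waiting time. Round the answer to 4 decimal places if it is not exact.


FCFS order (as given): [12, 10, 4, 3, 3, 12]
Waiting times:
  Job 1: wait = 0
  Job 2: wait = 12
  Job 3: wait = 22
  Job 4: wait = 26
  Job 5: wait = 29
  Job 6: wait = 32
Sum of waiting times = 121
Average waiting time = 121/6 = 20.1667

20.1667


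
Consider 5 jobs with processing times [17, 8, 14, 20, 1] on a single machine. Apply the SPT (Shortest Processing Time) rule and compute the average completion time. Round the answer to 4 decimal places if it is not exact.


Sort jobs by processing time (SPT order): [1, 8, 14, 17, 20]
Compute completion times sequentially:
  Job 1: processing = 1, completes at 1
  Job 2: processing = 8, completes at 9
  Job 3: processing = 14, completes at 23
  Job 4: processing = 17, completes at 40
  Job 5: processing = 20, completes at 60
Sum of completion times = 133
Average completion time = 133/5 = 26.6

26.6


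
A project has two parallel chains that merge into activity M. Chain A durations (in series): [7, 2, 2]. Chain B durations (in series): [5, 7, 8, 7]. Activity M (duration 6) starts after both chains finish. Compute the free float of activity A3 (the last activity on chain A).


ES(A3) = sum of predecessors on chain A = 9
EF(A3) = ES + duration = 9 + 2 = 11
Successor of A3 is M. ES(M) = max(sum(A), sum(B)) = max(11, 27) = 27
Free float = ES(successor) - EF(current) = 27 - 11 = 16

16


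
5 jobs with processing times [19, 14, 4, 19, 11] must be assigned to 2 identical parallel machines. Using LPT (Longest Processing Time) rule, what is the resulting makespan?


Sort jobs in decreasing order (LPT): [19, 19, 14, 11, 4]
Assign each job to the least loaded machine:
  Machine 1: jobs [19, 14], load = 33
  Machine 2: jobs [19, 11, 4], load = 34
Makespan = max load = 34

34


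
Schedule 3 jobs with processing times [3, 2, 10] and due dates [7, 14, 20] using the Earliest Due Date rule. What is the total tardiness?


Sort by due date (EDD order): [(3, 7), (2, 14), (10, 20)]
Compute completion times and tardiness:
  Job 1: p=3, d=7, C=3, tardiness=max(0,3-7)=0
  Job 2: p=2, d=14, C=5, tardiness=max(0,5-14)=0
  Job 3: p=10, d=20, C=15, tardiness=max(0,15-20)=0
Total tardiness = 0

0


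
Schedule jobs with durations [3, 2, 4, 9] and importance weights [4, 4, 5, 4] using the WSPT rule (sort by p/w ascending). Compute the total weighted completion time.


Compute p/w ratios and sort ascending (WSPT): [(2, 4), (3, 4), (4, 5), (9, 4)]
Compute weighted completion times:
  Job (p=2,w=4): C=2, w*C=4*2=8
  Job (p=3,w=4): C=5, w*C=4*5=20
  Job (p=4,w=5): C=9, w*C=5*9=45
  Job (p=9,w=4): C=18, w*C=4*18=72
Total weighted completion time = 145

145


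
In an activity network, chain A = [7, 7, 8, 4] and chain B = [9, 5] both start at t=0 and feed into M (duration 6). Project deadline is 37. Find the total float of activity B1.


Forward pass: ES(B1) = sum of predecessors on chain B = 0
EF = ES + duration = 0 + 9 = 9
Backward pass: LF(M) = deadline = 37; LS(M) = 37 - 6 = 31
LF(B1) = LS(M) - sum(successors on chain B) = 31 - 5 = 26
LS = LF - duration = 26 - 9 = 17
Total float = LS - ES = 17 - 0 = 17

17


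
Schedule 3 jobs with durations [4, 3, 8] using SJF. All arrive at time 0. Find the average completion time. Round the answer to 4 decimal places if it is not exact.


SJF order (ascending): [3, 4, 8]
Completion times:
  Job 1: burst=3, C=3
  Job 2: burst=4, C=7
  Job 3: burst=8, C=15
Average completion = 25/3 = 8.3333

8.3333


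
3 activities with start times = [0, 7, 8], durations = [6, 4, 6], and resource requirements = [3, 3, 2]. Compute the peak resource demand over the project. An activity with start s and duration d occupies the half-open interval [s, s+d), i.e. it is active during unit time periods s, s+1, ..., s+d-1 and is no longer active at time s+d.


Each activity i is active on [start_i, start_i + duration_i).
Compute total resource usage per time slot:
  t=0: active resources = [3], total = 3
  t=1: active resources = [3], total = 3
  t=2: active resources = [3], total = 3
  t=3: active resources = [3], total = 3
  t=4: active resources = [3], total = 3
  t=5: active resources = [3], total = 3
  t=6: active resources = [], total = 0
  t=7: active resources = [3], total = 3
  t=8: active resources = [3, 2], total = 5
  t=9: active resources = [3, 2], total = 5
  t=10: active resources = [3, 2], total = 5
  t=11: active resources = [2], total = 2
  t=12: active resources = [2], total = 2
  t=13: active resources = [2], total = 2
Peak resource demand = 5

5


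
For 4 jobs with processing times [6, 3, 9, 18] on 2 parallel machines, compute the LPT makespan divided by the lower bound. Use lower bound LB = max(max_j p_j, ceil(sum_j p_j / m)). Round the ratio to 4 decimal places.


LPT order: [18, 9, 6, 3]
Machine loads after assignment: [18, 18]
LPT makespan = 18
Lower bound = max(max_job, ceil(total/2)) = max(18, 18) = 18
Ratio = 18 / 18 = 1.0

1.0


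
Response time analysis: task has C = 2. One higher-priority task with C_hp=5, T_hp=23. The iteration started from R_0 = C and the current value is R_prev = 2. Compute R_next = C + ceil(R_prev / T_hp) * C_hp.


R_next = C + ceil(R_prev / T_hp) * C_hp
ceil(2 / 23) = ceil(0.087) = 1
Interference = 1 * 5 = 5
R_next = 2 + 5 = 7

7


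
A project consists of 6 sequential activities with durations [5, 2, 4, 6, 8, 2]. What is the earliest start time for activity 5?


Activity 5 starts after activities 1 through 4 complete.
Predecessor durations: [5, 2, 4, 6]
ES = 5 + 2 + 4 + 6 = 17

17


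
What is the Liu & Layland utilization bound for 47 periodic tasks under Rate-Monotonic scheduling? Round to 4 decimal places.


Compute 2^(1/47) = 1.0148570979
Subtract 1: 1.0148570979 - 1 = 0.0148570979
Multiply by n: 47 * 0.0148570979 = 0.6982836013
Round to 4 dp: 0.6983

0.6983


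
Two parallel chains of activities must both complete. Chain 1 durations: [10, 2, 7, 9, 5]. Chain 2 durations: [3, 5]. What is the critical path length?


Path A total = 10 + 2 + 7 + 9 + 5 = 33
Path B total = 3 + 5 = 8
Critical path = longest path = max(33, 8) = 33

33


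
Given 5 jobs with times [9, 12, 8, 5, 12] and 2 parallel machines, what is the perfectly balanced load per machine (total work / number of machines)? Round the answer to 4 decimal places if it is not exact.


Total processing time = 9 + 12 + 8 + 5 + 12 = 46
Number of machines = 2
Ideal balanced load = 46 / 2 = 23.0

23.0


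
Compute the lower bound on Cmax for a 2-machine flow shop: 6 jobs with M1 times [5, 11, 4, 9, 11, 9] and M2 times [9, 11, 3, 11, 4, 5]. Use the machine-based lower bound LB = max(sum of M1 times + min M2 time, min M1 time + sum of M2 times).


LB1 = sum(M1 times) + min(M2 times) = 49 + 3 = 52
LB2 = min(M1 times) + sum(M2 times) = 4 + 43 = 47
Lower bound = max(LB1, LB2) = max(52, 47) = 52

52


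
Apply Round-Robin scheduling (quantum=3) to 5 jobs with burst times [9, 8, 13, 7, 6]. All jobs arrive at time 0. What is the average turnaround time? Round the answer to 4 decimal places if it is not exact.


Time quantum = 3
Execution trace:
  J1 runs 3 units, time = 3
  J2 runs 3 units, time = 6
  J3 runs 3 units, time = 9
  J4 runs 3 units, time = 12
  J5 runs 3 units, time = 15
  J1 runs 3 units, time = 18
  J2 runs 3 units, time = 21
  J3 runs 3 units, time = 24
  J4 runs 3 units, time = 27
  J5 runs 3 units, time = 30
  J1 runs 3 units, time = 33
  J2 runs 2 units, time = 35
  J3 runs 3 units, time = 38
  J4 runs 1 units, time = 39
  J3 runs 3 units, time = 42
  J3 runs 1 units, time = 43
Finish times: [33, 35, 43, 39, 30]
Average turnaround = 180/5 = 36.0

36.0


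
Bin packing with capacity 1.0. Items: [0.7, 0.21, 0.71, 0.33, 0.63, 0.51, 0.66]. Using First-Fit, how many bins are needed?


Place items sequentially using First-Fit:
  Item 0.7 -> new Bin 1
  Item 0.21 -> Bin 1 (now 0.91)
  Item 0.71 -> new Bin 2
  Item 0.33 -> new Bin 3
  Item 0.63 -> Bin 3 (now 0.96)
  Item 0.51 -> new Bin 4
  Item 0.66 -> new Bin 5
Total bins used = 5

5


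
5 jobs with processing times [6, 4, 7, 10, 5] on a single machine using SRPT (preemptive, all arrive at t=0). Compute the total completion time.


Since all jobs arrive at t=0, SRPT equals SPT ordering.
SPT order: [4, 5, 6, 7, 10]
Completion times:
  Job 1: p=4, C=4
  Job 2: p=5, C=9
  Job 3: p=6, C=15
  Job 4: p=7, C=22
  Job 5: p=10, C=32
Total completion time = 4 + 9 + 15 + 22 + 32 = 82

82


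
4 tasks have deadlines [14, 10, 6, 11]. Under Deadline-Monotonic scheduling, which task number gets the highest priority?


Sort tasks by relative deadline (ascending):
  Task 3: deadline = 6
  Task 2: deadline = 10
  Task 4: deadline = 11
  Task 1: deadline = 14
Priority order (highest first): [3, 2, 4, 1]
Highest priority task = 3

3


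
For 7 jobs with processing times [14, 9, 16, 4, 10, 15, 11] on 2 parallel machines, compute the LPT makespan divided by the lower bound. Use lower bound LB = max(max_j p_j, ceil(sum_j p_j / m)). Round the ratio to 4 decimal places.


LPT order: [16, 15, 14, 11, 10, 9, 4]
Machine loads after assignment: [41, 38]
LPT makespan = 41
Lower bound = max(max_job, ceil(total/2)) = max(16, 40) = 40
Ratio = 41 / 40 = 1.025

1.025


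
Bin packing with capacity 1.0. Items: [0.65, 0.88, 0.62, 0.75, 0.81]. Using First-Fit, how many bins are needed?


Place items sequentially using First-Fit:
  Item 0.65 -> new Bin 1
  Item 0.88 -> new Bin 2
  Item 0.62 -> new Bin 3
  Item 0.75 -> new Bin 4
  Item 0.81 -> new Bin 5
Total bins used = 5

5


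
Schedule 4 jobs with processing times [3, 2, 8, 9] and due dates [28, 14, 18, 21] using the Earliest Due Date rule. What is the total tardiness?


Sort by due date (EDD order): [(2, 14), (8, 18), (9, 21), (3, 28)]
Compute completion times and tardiness:
  Job 1: p=2, d=14, C=2, tardiness=max(0,2-14)=0
  Job 2: p=8, d=18, C=10, tardiness=max(0,10-18)=0
  Job 3: p=9, d=21, C=19, tardiness=max(0,19-21)=0
  Job 4: p=3, d=28, C=22, tardiness=max(0,22-28)=0
Total tardiness = 0

0


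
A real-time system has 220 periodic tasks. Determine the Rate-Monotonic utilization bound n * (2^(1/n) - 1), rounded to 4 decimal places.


Compute 2^(1/220) = 1.0031556376
Subtract 1: 1.0031556376 - 1 = 0.0031556376
Multiply by n: 220 * 0.0031556376 = 0.6942402720
Round to 4 dp: 0.6942

0.6942


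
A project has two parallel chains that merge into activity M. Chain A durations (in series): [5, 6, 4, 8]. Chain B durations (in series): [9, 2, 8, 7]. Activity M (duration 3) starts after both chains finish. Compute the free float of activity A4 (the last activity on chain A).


ES(A4) = sum of predecessors on chain A = 15
EF(A4) = ES + duration = 15 + 8 = 23
Successor of A4 is M. ES(M) = max(sum(A), sum(B)) = max(23, 26) = 26
Free float = ES(successor) - EF(current) = 26 - 23 = 3

3


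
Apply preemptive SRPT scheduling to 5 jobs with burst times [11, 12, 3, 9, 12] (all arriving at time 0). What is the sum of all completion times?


Since all jobs arrive at t=0, SRPT equals SPT ordering.
SPT order: [3, 9, 11, 12, 12]
Completion times:
  Job 1: p=3, C=3
  Job 2: p=9, C=12
  Job 3: p=11, C=23
  Job 4: p=12, C=35
  Job 5: p=12, C=47
Total completion time = 3 + 12 + 23 + 35 + 47 = 120

120


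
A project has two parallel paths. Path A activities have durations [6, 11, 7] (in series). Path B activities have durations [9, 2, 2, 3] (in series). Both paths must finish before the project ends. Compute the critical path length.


Path A total = 6 + 11 + 7 = 24
Path B total = 9 + 2 + 2 + 3 = 16
Critical path = longest path = max(24, 16) = 24

24


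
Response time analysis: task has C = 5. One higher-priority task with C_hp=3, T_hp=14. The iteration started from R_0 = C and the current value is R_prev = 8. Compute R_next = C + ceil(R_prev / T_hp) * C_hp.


R_next = C + ceil(R_prev / T_hp) * C_hp
ceil(8 / 14) = ceil(0.5714) = 1
Interference = 1 * 3 = 3
R_next = 5 + 3 = 8
R_next = R_prev, so the iteration has converged (response time = 8).

8


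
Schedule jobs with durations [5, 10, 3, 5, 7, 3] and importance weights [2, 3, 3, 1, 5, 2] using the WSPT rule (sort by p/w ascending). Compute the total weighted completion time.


Compute p/w ratios and sort ascending (WSPT): [(3, 3), (7, 5), (3, 2), (5, 2), (10, 3), (5, 1)]
Compute weighted completion times:
  Job (p=3,w=3): C=3, w*C=3*3=9
  Job (p=7,w=5): C=10, w*C=5*10=50
  Job (p=3,w=2): C=13, w*C=2*13=26
  Job (p=5,w=2): C=18, w*C=2*18=36
  Job (p=10,w=3): C=28, w*C=3*28=84
  Job (p=5,w=1): C=33, w*C=1*33=33
Total weighted completion time = 238

238


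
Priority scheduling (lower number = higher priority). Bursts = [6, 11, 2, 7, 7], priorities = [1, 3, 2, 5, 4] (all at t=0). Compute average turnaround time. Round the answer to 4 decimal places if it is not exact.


Sort by priority (ascending = highest first):
Order: [(1, 6), (2, 2), (3, 11), (4, 7), (5, 7)]
Completion times:
  Priority 1, burst=6, C=6
  Priority 2, burst=2, C=8
  Priority 3, burst=11, C=19
  Priority 4, burst=7, C=26
  Priority 5, burst=7, C=33
Average turnaround = 92/5 = 18.4

18.4


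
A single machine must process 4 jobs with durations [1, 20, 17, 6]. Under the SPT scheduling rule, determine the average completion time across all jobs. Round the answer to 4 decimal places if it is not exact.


Sort jobs by processing time (SPT order): [1, 6, 17, 20]
Compute completion times sequentially:
  Job 1: processing = 1, completes at 1
  Job 2: processing = 6, completes at 7
  Job 3: processing = 17, completes at 24
  Job 4: processing = 20, completes at 44
Sum of completion times = 76
Average completion time = 76/4 = 19.0

19.0


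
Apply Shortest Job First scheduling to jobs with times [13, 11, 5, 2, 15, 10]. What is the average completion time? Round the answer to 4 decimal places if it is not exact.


SJF order (ascending): [2, 5, 10, 11, 13, 15]
Completion times:
  Job 1: burst=2, C=2
  Job 2: burst=5, C=7
  Job 3: burst=10, C=17
  Job 4: burst=11, C=28
  Job 5: burst=13, C=41
  Job 6: burst=15, C=56
Average completion = 151/6 = 25.1667

25.1667


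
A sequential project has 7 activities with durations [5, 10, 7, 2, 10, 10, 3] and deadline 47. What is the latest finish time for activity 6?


LF(activity 6) = deadline - sum of successor durations
Successors: activities 7 through 7 with durations [3]
Sum of successor durations = 3
LF = 47 - 3 = 44

44


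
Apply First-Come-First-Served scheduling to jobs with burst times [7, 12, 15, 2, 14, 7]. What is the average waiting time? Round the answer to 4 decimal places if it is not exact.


FCFS order (as given): [7, 12, 15, 2, 14, 7]
Waiting times:
  Job 1: wait = 0
  Job 2: wait = 7
  Job 3: wait = 19
  Job 4: wait = 34
  Job 5: wait = 36
  Job 6: wait = 50
Sum of waiting times = 146
Average waiting time = 146/6 = 24.3333

24.3333


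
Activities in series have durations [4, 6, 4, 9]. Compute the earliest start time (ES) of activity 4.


Activity 4 starts after activities 1 through 3 complete.
Predecessor durations: [4, 6, 4]
ES = 4 + 6 + 4 = 14

14


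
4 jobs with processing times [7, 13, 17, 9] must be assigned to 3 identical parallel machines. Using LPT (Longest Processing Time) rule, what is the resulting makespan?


Sort jobs in decreasing order (LPT): [17, 13, 9, 7]
Assign each job to the least loaded machine:
  Machine 1: jobs [17], load = 17
  Machine 2: jobs [13], load = 13
  Machine 3: jobs [9, 7], load = 16
Makespan = max load = 17

17


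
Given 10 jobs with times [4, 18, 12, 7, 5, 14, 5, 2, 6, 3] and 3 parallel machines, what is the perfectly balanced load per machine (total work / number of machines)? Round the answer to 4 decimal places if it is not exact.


Total processing time = 4 + 18 + 12 + 7 + 5 + 14 + 5 + 2 + 6 + 3 = 76
Number of machines = 3
Ideal balanced load = 76 / 3 = 25.3333

25.3333


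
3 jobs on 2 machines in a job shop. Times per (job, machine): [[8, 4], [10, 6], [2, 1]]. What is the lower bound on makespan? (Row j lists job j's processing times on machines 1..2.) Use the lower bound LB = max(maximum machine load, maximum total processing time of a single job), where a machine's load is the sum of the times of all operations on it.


Machine loads:
  Machine 1: 8 + 10 + 2 = 20
  Machine 2: 4 + 6 + 1 = 11
Max machine load = 20
Job totals:
  Job 1: 12
  Job 2: 16
  Job 3: 3
Max job total = 16
Lower bound = max(20, 16) = 20

20


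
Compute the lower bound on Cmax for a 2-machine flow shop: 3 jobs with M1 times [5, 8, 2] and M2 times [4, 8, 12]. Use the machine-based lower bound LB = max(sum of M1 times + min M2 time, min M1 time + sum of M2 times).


LB1 = sum(M1 times) + min(M2 times) = 15 + 4 = 19
LB2 = min(M1 times) + sum(M2 times) = 2 + 24 = 26
Lower bound = max(LB1, LB2) = max(19, 26) = 26

26


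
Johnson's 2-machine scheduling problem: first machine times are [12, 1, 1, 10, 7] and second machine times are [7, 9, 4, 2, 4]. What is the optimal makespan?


Apply Johnson's rule:
  Group 1 (a <= b): [(2, 1, 9), (3, 1, 4)]
  Group 2 (a > b): [(1, 12, 7), (5, 7, 4), (4, 10, 2)]
Optimal job order: [2, 3, 1, 5, 4]
Schedule:
  Job 2: M1 done at 1, M2 done at 10
  Job 3: M1 done at 2, M2 done at 14
  Job 1: M1 done at 14, M2 done at 21
  Job 5: M1 done at 21, M2 done at 25
  Job 4: M1 done at 31, M2 done at 33
Makespan = 33

33


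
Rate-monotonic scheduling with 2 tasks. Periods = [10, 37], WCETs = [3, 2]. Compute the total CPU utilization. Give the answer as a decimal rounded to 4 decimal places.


Compute individual utilizations (exact fractions):
  Task 1: C/T = 3/10 (approx. 0.3)
  Task 2: C/T = 2/37 (approx. 0.0541)
Total utilization U = 3/10 + 2/37 = 131/370
Rounded to 4 decimal places: U = 0.3541
RM (Liu & Layland) bound for 2 tasks = 0.828427; compare with U = 131/370 (approx. 0.354054)
U <= bound, so schedulable by RM sufficient condition.

0.3541


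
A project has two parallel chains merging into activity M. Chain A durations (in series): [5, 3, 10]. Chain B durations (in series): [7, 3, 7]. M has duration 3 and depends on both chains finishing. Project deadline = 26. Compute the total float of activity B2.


Forward pass: ES(B2) = sum of predecessors on chain B = 7
EF = ES + duration = 7 + 3 = 10
Backward pass: LF(M) = deadline = 26; LS(M) = 26 - 3 = 23
LF(B2) = LS(M) - sum(successors on chain B) = 23 - 7 = 16
LS = LF - duration = 16 - 3 = 13
Total float = LS - ES = 13 - 7 = 6

6


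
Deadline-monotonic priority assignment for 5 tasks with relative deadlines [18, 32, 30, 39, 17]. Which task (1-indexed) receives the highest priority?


Sort tasks by relative deadline (ascending):
  Task 5: deadline = 17
  Task 1: deadline = 18
  Task 3: deadline = 30
  Task 2: deadline = 32
  Task 4: deadline = 39
Priority order (highest first): [5, 1, 3, 2, 4]
Highest priority task = 5

5


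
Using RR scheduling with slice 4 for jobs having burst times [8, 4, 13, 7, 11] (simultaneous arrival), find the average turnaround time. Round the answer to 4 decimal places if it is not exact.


Time quantum = 4
Execution trace:
  J1 runs 4 units, time = 4
  J2 runs 4 units, time = 8
  J3 runs 4 units, time = 12
  J4 runs 4 units, time = 16
  J5 runs 4 units, time = 20
  J1 runs 4 units, time = 24
  J3 runs 4 units, time = 28
  J4 runs 3 units, time = 31
  J5 runs 4 units, time = 35
  J3 runs 4 units, time = 39
  J5 runs 3 units, time = 42
  J3 runs 1 units, time = 43
Finish times: [24, 8, 43, 31, 42]
Average turnaround = 148/5 = 29.6

29.6


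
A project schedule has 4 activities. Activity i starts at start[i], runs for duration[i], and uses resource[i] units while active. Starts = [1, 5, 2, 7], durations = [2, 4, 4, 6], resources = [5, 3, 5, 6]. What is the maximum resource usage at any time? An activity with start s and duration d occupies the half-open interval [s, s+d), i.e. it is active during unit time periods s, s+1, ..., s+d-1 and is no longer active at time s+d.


Each activity i is active on [start_i, start_i + duration_i).
Compute total resource usage per time slot:
  t=0: active resources = [], total = 0
  t=1: active resources = [5], total = 5
  t=2: active resources = [5, 5], total = 10
  t=3: active resources = [5], total = 5
  t=4: active resources = [5], total = 5
  t=5: active resources = [3, 5], total = 8
  t=6: active resources = [3], total = 3
  t=7: active resources = [3, 6], total = 9
  t=8: active resources = [3, 6], total = 9
  t=9: active resources = [6], total = 6
  t=10: active resources = [6], total = 6
  t=11: active resources = [6], total = 6
  t=12: active resources = [6], total = 6
Peak resource demand = 10

10


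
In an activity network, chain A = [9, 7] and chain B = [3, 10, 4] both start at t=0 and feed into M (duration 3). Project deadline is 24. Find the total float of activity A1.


Forward pass: ES(A1) = sum of predecessors on chain A = 0
EF = ES + duration = 0 + 9 = 9
Backward pass: LF(M) = deadline = 24; LS(M) = 24 - 3 = 21
LF(A1) = LS(M) - sum(successors on chain A) = 21 - 7 = 14
LS = LF - duration = 14 - 9 = 5
Total float = LS - ES = 5 - 0 = 5

5


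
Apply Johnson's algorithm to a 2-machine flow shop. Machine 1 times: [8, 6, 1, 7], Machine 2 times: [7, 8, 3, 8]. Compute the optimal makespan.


Apply Johnson's rule:
  Group 1 (a <= b): [(3, 1, 3), (2, 6, 8), (4, 7, 8)]
  Group 2 (a > b): [(1, 8, 7)]
Optimal job order: [3, 2, 4, 1]
Schedule:
  Job 3: M1 done at 1, M2 done at 4
  Job 2: M1 done at 7, M2 done at 15
  Job 4: M1 done at 14, M2 done at 23
  Job 1: M1 done at 22, M2 done at 30
Makespan = 30

30


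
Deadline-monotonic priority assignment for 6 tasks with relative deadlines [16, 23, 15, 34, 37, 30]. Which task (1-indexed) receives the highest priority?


Sort tasks by relative deadline (ascending):
  Task 3: deadline = 15
  Task 1: deadline = 16
  Task 2: deadline = 23
  Task 6: deadline = 30
  Task 4: deadline = 34
  Task 5: deadline = 37
Priority order (highest first): [3, 1, 2, 6, 4, 5]
Highest priority task = 3

3


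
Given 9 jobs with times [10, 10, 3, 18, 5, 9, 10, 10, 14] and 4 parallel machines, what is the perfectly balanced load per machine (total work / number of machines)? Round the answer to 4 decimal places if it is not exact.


Total processing time = 10 + 10 + 3 + 18 + 5 + 9 + 10 + 10 + 14 = 89
Number of machines = 4
Ideal balanced load = 89 / 4 = 22.25

22.25


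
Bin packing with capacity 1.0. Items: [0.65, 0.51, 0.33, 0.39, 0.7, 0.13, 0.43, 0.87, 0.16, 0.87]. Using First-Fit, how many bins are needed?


Place items sequentially using First-Fit:
  Item 0.65 -> new Bin 1
  Item 0.51 -> new Bin 2
  Item 0.33 -> Bin 1 (now 0.98)
  Item 0.39 -> Bin 2 (now 0.9)
  Item 0.7 -> new Bin 3
  Item 0.13 -> Bin 3 (now 0.83)
  Item 0.43 -> new Bin 4
  Item 0.87 -> new Bin 5
  Item 0.16 -> Bin 3 (now 0.99)
  Item 0.87 -> new Bin 6
Total bins used = 6

6


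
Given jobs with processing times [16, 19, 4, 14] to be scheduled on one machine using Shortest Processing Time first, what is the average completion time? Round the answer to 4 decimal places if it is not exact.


Sort jobs by processing time (SPT order): [4, 14, 16, 19]
Compute completion times sequentially:
  Job 1: processing = 4, completes at 4
  Job 2: processing = 14, completes at 18
  Job 3: processing = 16, completes at 34
  Job 4: processing = 19, completes at 53
Sum of completion times = 109
Average completion time = 109/4 = 27.25

27.25


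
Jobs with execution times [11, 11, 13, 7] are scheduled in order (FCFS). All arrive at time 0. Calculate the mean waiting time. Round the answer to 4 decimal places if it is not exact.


FCFS order (as given): [11, 11, 13, 7]
Waiting times:
  Job 1: wait = 0
  Job 2: wait = 11
  Job 3: wait = 22
  Job 4: wait = 35
Sum of waiting times = 68
Average waiting time = 68/4 = 17.0

17.0


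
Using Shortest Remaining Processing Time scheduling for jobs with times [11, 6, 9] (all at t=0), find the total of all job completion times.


Since all jobs arrive at t=0, SRPT equals SPT ordering.
SPT order: [6, 9, 11]
Completion times:
  Job 1: p=6, C=6
  Job 2: p=9, C=15
  Job 3: p=11, C=26
Total completion time = 6 + 15 + 26 = 47

47


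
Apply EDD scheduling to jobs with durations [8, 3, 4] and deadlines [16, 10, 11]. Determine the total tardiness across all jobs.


Sort by due date (EDD order): [(3, 10), (4, 11), (8, 16)]
Compute completion times and tardiness:
  Job 1: p=3, d=10, C=3, tardiness=max(0,3-10)=0
  Job 2: p=4, d=11, C=7, tardiness=max(0,7-11)=0
  Job 3: p=8, d=16, C=15, tardiness=max(0,15-16)=0
Total tardiness = 0

0


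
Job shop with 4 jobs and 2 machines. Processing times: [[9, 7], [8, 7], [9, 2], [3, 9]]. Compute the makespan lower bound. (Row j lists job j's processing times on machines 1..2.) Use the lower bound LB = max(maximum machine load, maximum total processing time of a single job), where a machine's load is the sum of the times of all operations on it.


Machine loads:
  Machine 1: 9 + 8 + 9 + 3 = 29
  Machine 2: 7 + 7 + 2 + 9 = 25
Max machine load = 29
Job totals:
  Job 1: 16
  Job 2: 15
  Job 3: 11
  Job 4: 12
Max job total = 16
Lower bound = max(29, 16) = 29

29


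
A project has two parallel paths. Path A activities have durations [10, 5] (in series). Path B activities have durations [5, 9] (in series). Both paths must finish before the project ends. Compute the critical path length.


Path A total = 10 + 5 = 15
Path B total = 5 + 9 = 14
Critical path = longest path = max(15, 14) = 15

15


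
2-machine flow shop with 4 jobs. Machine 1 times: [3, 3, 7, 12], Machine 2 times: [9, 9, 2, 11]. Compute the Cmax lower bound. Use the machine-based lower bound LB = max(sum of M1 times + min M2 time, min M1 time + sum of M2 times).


LB1 = sum(M1 times) + min(M2 times) = 25 + 2 = 27
LB2 = min(M1 times) + sum(M2 times) = 3 + 31 = 34
Lower bound = max(LB1, LB2) = max(27, 34) = 34

34


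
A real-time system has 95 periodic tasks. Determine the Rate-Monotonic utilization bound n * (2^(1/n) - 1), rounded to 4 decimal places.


Compute 2^(1/95) = 1.0073229689
Subtract 1: 1.0073229689 - 1 = 0.0073229689
Multiply by n: 95 * 0.0073229689 = 0.6956820455
Round to 4 dp: 0.6957

0.6957


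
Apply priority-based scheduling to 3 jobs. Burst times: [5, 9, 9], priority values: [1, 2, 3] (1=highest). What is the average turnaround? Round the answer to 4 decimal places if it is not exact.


Sort by priority (ascending = highest first):
Order: [(1, 5), (2, 9), (3, 9)]
Completion times:
  Priority 1, burst=5, C=5
  Priority 2, burst=9, C=14
  Priority 3, burst=9, C=23
Average turnaround = 42/3 = 14.0

14.0


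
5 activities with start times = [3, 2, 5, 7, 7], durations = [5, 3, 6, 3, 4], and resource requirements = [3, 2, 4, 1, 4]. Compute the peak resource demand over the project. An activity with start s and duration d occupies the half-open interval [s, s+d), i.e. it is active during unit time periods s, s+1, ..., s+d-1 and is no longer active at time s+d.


Each activity i is active on [start_i, start_i + duration_i).
Compute total resource usage per time slot:
  t=0: active resources = [], total = 0
  t=1: active resources = [], total = 0
  t=2: active resources = [2], total = 2
  t=3: active resources = [3, 2], total = 5
  t=4: active resources = [3, 2], total = 5
  t=5: active resources = [3, 4], total = 7
  t=6: active resources = [3, 4], total = 7
  t=7: active resources = [3, 4, 1, 4], total = 12
  t=8: active resources = [4, 1, 4], total = 9
  t=9: active resources = [4, 1, 4], total = 9
  t=10: active resources = [4, 4], total = 8
Peak resource demand = 12

12


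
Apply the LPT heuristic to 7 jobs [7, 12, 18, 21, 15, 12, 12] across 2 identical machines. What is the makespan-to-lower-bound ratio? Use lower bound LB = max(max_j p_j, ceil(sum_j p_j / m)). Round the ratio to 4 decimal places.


LPT order: [21, 18, 15, 12, 12, 12, 7]
Machine loads after assignment: [52, 45]
LPT makespan = 52
Lower bound = max(max_job, ceil(total/2)) = max(21, 49) = 49
Ratio = 52 / 49 = 1.0612

1.0612


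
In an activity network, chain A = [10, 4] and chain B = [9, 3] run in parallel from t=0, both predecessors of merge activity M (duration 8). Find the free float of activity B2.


ES(B2) = sum of predecessors on chain B = 9
EF(B2) = ES + duration = 9 + 3 = 12
Successor of B2 is M. ES(M) = max(sum(A), sum(B)) = max(14, 12) = 14
Free float = ES(successor) - EF(current) = 14 - 12 = 2

2


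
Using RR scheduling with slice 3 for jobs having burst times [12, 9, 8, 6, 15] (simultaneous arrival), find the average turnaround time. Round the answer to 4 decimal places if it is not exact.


Time quantum = 3
Execution trace:
  J1 runs 3 units, time = 3
  J2 runs 3 units, time = 6
  J3 runs 3 units, time = 9
  J4 runs 3 units, time = 12
  J5 runs 3 units, time = 15
  J1 runs 3 units, time = 18
  J2 runs 3 units, time = 21
  J3 runs 3 units, time = 24
  J4 runs 3 units, time = 27
  J5 runs 3 units, time = 30
  J1 runs 3 units, time = 33
  J2 runs 3 units, time = 36
  J3 runs 2 units, time = 38
  J5 runs 3 units, time = 41
  J1 runs 3 units, time = 44
  J5 runs 3 units, time = 47
  J5 runs 3 units, time = 50
Finish times: [44, 36, 38, 27, 50]
Average turnaround = 195/5 = 39.0

39.0


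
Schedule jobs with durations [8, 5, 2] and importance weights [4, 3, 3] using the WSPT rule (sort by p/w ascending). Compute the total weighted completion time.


Compute p/w ratios and sort ascending (WSPT): [(2, 3), (5, 3), (8, 4)]
Compute weighted completion times:
  Job (p=2,w=3): C=2, w*C=3*2=6
  Job (p=5,w=3): C=7, w*C=3*7=21
  Job (p=8,w=4): C=15, w*C=4*15=60
Total weighted completion time = 87

87


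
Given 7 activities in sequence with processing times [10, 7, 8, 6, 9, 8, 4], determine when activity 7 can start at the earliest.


Activity 7 starts after activities 1 through 6 complete.
Predecessor durations: [10, 7, 8, 6, 9, 8]
ES = 10 + 7 + 8 + 6 + 9 + 8 = 48

48


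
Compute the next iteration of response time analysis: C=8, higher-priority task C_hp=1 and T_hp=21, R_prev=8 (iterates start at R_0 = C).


R_next = C + ceil(R_prev / T_hp) * C_hp
ceil(8 / 21) = ceil(0.381) = 1
Interference = 1 * 1 = 1
R_next = 8 + 1 = 9

9


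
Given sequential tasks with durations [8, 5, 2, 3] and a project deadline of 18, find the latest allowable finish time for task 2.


LF(activity 2) = deadline - sum of successor durations
Successors: activities 3 through 4 with durations [2, 3]
Sum of successor durations = 5
LF = 18 - 5 = 13

13


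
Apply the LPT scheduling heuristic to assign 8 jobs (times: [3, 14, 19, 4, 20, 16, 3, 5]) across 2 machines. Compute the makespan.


Sort jobs in decreasing order (LPT): [20, 19, 16, 14, 5, 4, 3, 3]
Assign each job to the least loaded machine:
  Machine 1: jobs [20, 14, 5, 3], load = 42
  Machine 2: jobs [19, 16, 4, 3], load = 42
Makespan = max load = 42

42


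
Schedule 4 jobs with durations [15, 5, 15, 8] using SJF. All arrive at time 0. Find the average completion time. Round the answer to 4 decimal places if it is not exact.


SJF order (ascending): [5, 8, 15, 15]
Completion times:
  Job 1: burst=5, C=5
  Job 2: burst=8, C=13
  Job 3: burst=15, C=28
  Job 4: burst=15, C=43
Average completion = 89/4 = 22.25

22.25


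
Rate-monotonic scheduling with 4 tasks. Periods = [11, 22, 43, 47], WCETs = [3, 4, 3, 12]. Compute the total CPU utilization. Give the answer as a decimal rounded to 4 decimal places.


Compute individual utilizations (exact fractions):
  Task 1: C/T = 3/11 (approx. 0.2727)
  Task 2: C/T = 4/22 = 2/11 (approx. 0.1818)
  Task 3: C/T = 3/43 (approx. 0.0698)
  Task 4: C/T = 12/47 (approx. 0.2553)
Total utilization U = 3/11 + 2/11 + 3/43 + 12/47 = 17332/22231
Rounded to 4 decimal places: U = 0.7796
RM (Liu & Layland) bound for 4 tasks = 0.756828; compare with U = 17332/22231 (approx. 0.779632)
bound < U <= 1, so the RM sufficient condition is not met (inconclusive; an exact test such as response-time analysis is needed).

0.7796


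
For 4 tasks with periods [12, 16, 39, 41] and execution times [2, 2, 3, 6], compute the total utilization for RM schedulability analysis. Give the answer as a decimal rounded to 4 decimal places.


Compute individual utilizations (exact fractions):
  Task 1: C/T = 2/12 = 1/6 (approx. 0.1667)
  Task 2: C/T = 2/16 = 1/8 (approx. 0.125)
  Task 3: C/T = 3/39 = 1/13 (approx. 0.0769)
  Task 4: C/T = 6/41 (approx. 0.1463)
Total utilization U = 1/6 + 1/8 + 1/13 + 6/41 = 6587/12792
Rounded to 4 decimal places: U = 0.5149
RM (Liu & Layland) bound for 4 tasks = 0.756828; compare with U = 6587/12792 (approx. 0.514931)
U <= bound, so schedulable by RM sufficient condition.

0.5149


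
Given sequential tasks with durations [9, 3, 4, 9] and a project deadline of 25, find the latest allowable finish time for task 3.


LF(activity 3) = deadline - sum of successor durations
Successors: activities 4 through 4 with durations [9]
Sum of successor durations = 9
LF = 25 - 9 = 16

16


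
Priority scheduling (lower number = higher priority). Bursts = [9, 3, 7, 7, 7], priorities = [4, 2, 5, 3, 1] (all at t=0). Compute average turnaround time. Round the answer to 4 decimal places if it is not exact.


Sort by priority (ascending = highest first):
Order: [(1, 7), (2, 3), (3, 7), (4, 9), (5, 7)]
Completion times:
  Priority 1, burst=7, C=7
  Priority 2, burst=3, C=10
  Priority 3, burst=7, C=17
  Priority 4, burst=9, C=26
  Priority 5, burst=7, C=33
Average turnaround = 93/5 = 18.6

18.6


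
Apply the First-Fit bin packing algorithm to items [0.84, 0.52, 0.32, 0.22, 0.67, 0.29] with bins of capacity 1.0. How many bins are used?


Place items sequentially using First-Fit:
  Item 0.84 -> new Bin 1
  Item 0.52 -> new Bin 2
  Item 0.32 -> Bin 2 (now 0.84)
  Item 0.22 -> new Bin 3
  Item 0.67 -> Bin 3 (now 0.89)
  Item 0.29 -> new Bin 4
Total bins used = 4

4
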